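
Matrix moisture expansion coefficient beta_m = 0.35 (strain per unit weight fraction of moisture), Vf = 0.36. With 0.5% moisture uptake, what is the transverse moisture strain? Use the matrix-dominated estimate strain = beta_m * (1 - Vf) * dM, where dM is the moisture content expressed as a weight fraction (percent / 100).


dM = 0.5/100 = 0.005
strain = beta_m * (1-Vf) * dM = 0.35 * 0.64 * 0.005 = 0.00112

0.00112


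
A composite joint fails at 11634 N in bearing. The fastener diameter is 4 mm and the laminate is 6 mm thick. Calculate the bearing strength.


sigma_br = F/(d*h) = 11634/(4*6) = 484.8 MPa

484.8 MPa


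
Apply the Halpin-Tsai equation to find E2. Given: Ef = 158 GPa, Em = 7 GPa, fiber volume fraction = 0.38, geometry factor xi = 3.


eta = (Ef/Em - 1)/(Ef/Em + xi) = (22.5714 - 1)/(22.5714 + 3) = 0.8436
E2 = Em*(1+xi*eta*Vf)/(1-eta*Vf) = 20.21 GPa

20.21 GPa


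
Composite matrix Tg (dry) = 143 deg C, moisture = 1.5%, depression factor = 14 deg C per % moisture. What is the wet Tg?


Tg_wet = Tg_dry - k*moisture = 143 - 14*1.5 = 122.0 deg C

122.0 deg C


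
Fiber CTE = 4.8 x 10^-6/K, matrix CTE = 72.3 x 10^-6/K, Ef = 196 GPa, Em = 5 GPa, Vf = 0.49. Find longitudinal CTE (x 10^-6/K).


E1 = Ef*Vf + Em*(1-Vf) = 98.59
alpha_1 = (alpha_f*Ef*Vf + alpha_m*Em*(1-Vf))/E1 = 6.55 x 10^-6/K

6.55 x 10^-6/K


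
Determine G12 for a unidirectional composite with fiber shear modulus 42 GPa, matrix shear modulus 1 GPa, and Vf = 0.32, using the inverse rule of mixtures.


1/G12 = Vf/Gf + (1-Vf)/Gm = 0.32/42 + 0.68/1
G12 = 1.45 GPa

1.45 GPa


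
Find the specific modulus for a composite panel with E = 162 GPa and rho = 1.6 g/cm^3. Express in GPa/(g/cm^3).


Specific stiffness = E/rho = 162/1.6 = 101.3 GPa/(g/cm^3)

101.3 GPa/(g/cm^3)


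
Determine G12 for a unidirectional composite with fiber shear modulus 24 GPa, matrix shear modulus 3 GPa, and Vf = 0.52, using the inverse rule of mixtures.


1/G12 = Vf/Gf + (1-Vf)/Gm = 0.52/24 + 0.48/3
G12 = 5.5 GPa

5.5 GPa


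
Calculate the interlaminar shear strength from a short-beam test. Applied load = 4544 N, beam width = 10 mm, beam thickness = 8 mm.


ILSS = 3F/(4bh) = 3*4544/(4*10*8) = 42.6 MPa

42.6 MPa


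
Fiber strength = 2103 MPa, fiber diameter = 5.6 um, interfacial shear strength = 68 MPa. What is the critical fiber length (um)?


Lc = sigma_f * d / (2 * tau_i) = 2103 * 5.6 / (2 * 68) = 86.6 um

86.6 um


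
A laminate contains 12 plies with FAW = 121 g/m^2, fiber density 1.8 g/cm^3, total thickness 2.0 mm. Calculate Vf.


Vf = n * FAW / (rho_f * h * 1000) = 12 * 121 / (1.8 * 2.0 * 1000) = 0.4033

0.4033


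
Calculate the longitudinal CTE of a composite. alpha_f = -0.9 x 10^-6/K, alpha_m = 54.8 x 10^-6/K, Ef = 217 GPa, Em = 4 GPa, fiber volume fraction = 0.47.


E1 = Ef*Vf + Em*(1-Vf) = 104.11
alpha_1 = (alpha_f*Ef*Vf + alpha_m*Em*(1-Vf))/E1 = 0.23 x 10^-6/K

0.23 x 10^-6/K


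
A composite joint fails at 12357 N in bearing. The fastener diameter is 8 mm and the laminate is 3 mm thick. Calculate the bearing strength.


sigma_br = F/(d*h) = 12357/(8*3) = 514.9 MPa

514.9 MPa


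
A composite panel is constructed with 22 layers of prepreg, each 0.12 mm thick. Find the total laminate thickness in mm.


h = n * t_ply = 22 * 0.12 = 2.64 mm

2.64 mm


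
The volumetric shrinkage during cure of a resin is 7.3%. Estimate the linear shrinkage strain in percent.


Linear shrinkage ≈ vol_shrink/3 = 7.3/3 = 2.433%

2.433%


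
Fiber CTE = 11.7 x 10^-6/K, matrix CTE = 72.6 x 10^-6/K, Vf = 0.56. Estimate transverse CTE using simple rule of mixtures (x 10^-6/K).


alpha_2 = alpha_f*Vf + alpha_m*(1-Vf) = 11.7*0.56 + 72.6*0.44 = 38.5 x 10^-6/K

38.5 x 10^-6/K


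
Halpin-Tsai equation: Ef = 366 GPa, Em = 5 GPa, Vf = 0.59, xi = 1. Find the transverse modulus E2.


eta = (Ef/Em - 1)/(Ef/Em + xi) = (73.2 - 1)/(73.2 + 1) = 0.973
E2 = Em*(1+xi*eta*Vf)/(1-eta*Vf) = 18.48 GPa

18.48 GPa


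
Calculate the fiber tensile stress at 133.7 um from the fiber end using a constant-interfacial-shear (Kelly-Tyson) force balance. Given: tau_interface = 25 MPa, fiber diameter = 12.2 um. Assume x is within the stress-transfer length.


Force balance: sigma_f * (pi*d^2/4) = tau * (pi*d) * x  ->  sigma_f = 4 * tau * x / d
sigma_f = 4 * 25 * 133.7 / 12.2 = 1095.9 MPa

1095.9 MPa


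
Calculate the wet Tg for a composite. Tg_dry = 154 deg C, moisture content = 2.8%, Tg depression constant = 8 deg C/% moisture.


Tg_wet = Tg_dry - k*moisture = 154 - 8*2.8 = 131.6 deg C

131.6 deg C


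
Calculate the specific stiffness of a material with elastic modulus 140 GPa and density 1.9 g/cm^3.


Specific stiffness = E/rho = 140/1.9 = 73.7 GPa/(g/cm^3)

73.7 GPa/(g/cm^3)


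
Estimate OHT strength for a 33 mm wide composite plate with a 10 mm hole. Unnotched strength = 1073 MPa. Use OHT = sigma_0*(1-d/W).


OHT = sigma_0*(1-d/W) = 1073*(1-10/33) = 747.8 MPa

747.8 MPa


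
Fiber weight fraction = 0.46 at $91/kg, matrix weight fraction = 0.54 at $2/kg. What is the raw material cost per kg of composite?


Cost = cost_f*Wf + cost_m*Wm = 91*0.46 + 2*0.54 = $42.94/kg

$42.94/kg


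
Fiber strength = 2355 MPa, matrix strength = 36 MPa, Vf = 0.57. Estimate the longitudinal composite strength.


sigma_1 = sigma_f*Vf + sigma_m*(1-Vf) = 2355*0.57 + 36*0.43 = 1357.8 MPa

1357.8 MPa


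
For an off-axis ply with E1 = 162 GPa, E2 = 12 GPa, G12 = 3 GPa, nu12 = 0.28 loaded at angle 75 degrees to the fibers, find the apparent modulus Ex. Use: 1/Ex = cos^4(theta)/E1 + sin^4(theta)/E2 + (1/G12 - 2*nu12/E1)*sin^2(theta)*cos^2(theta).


cos^4(75) = 0.004487, sin^4(75) = 0.870513, sin^2(75)*cos^2(75) = 0.0625
1/G12 - 2*nu12/E1 = 1/3 - 2*0.28/162 = 0.329877 GPa^-1
1/Ex = 0.004487/162 + 0.870513/12 + 0.329877*0.0625 = 0.0931877 GPa^-1
Ex = 10.73 GPa

10.73 GPa


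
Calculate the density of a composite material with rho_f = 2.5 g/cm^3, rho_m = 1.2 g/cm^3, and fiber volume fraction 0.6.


rho_c = rho_f*Vf + rho_m*(1-Vf) = 2.5*0.6 + 1.2*0.4 = 1.98 g/cm^3

1.98 g/cm^3


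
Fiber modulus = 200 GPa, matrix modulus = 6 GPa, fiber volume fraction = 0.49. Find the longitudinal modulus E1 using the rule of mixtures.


E1 = Ef*Vf + Em*(1-Vf) = 200*0.49 + 6*0.51 = 101.06 GPa

101.06 GPa


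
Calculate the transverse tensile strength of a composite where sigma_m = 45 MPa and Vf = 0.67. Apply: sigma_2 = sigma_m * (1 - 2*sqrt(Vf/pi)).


factor = 1 - 2*sqrt(0.67/pi) = 0.0764
sigma_2 = 45 * 0.0764 = 3.44 MPa

3.44 MPa


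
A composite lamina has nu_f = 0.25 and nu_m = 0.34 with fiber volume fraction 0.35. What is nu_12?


nu_12 = nu_f*Vf + nu_m*(1-Vf) = 0.25*0.35 + 0.34*0.65 = 0.3085

0.3085


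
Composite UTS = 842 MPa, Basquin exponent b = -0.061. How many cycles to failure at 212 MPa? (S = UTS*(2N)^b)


N = 0.5 * (S/UTS)^(1/b) = 0.5 * (212/842)^(1/-0.061) = 3.2980e+09 cycles

3.2980e+09 cycles


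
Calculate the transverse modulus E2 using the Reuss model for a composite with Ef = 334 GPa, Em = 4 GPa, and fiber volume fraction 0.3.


1/E2 = Vf/Ef + (1-Vf)/Em = 0.3/334 + 0.7/4
E2 = 5.69 GPa

5.69 GPa


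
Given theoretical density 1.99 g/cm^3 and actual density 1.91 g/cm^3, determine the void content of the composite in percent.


Void% = (rho_theo - rho_actual)/rho_theo * 100 = (1.99 - 1.91)/1.99 * 100 = 4.02%

4.02%


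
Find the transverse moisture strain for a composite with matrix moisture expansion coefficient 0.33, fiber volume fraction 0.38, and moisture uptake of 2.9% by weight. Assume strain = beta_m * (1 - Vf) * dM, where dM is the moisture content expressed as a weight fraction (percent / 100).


dM = 2.9/100 = 0.029
strain = beta_m * (1-Vf) * dM = 0.33 * 0.62 * 0.029 = 0.0059334

0.0059334


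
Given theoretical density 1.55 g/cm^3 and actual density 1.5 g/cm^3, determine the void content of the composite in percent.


Void% = (rho_theo - rho_actual)/rho_theo * 100 = (1.55 - 1.5)/1.55 * 100 = 3.23%

3.23%


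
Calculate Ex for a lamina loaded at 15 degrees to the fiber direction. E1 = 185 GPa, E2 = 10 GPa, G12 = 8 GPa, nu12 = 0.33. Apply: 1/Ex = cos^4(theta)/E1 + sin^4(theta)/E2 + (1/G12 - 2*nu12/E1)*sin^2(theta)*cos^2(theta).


cos^4(15) = 0.870513, sin^4(15) = 0.004487, sin^2(15)*cos^2(15) = 0.0625
1/G12 - 2*nu12/E1 = 1/8 - 2*0.33/185 = 0.121432 GPa^-1
1/Ex = 0.870513/185 + 0.004487/10 + 0.121432*0.0625 = 0.0127437 GPa^-1
Ex = 78.47 GPa

78.47 GPa


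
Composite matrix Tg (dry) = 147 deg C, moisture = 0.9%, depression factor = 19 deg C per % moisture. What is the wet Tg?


Tg_wet = Tg_dry - k*moisture = 147 - 19*0.9 = 129.9 deg C

129.9 deg C


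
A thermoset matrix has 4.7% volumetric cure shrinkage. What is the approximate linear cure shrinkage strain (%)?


Linear shrinkage ≈ vol_shrink/3 = 4.7/3 = 1.567%

1.567%


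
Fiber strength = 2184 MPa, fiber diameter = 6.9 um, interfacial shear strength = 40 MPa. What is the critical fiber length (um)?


Lc = sigma_f * d / (2 * tau_i) = 2184 * 6.9 / (2 * 40) = 188.4 um

188.4 um


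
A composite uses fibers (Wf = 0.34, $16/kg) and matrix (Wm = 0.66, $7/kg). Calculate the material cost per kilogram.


Cost = cost_f*Wf + cost_m*Wm = 16*0.34 + 7*0.66 = $10.06/kg

$10.06/kg


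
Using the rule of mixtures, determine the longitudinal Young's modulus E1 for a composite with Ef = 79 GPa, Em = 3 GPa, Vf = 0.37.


E1 = Ef*Vf + Em*(1-Vf) = 79*0.37 + 3*0.63 = 31.12 GPa

31.12 GPa


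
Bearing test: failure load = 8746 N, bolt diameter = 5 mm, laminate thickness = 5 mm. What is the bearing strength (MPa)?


sigma_br = F/(d*h) = 8746/(5*5) = 349.8 MPa

349.8 MPa


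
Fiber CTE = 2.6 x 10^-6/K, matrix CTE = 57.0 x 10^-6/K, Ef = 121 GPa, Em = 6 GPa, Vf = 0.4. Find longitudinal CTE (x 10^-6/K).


E1 = Ef*Vf + Em*(1-Vf) = 52.0
alpha_1 = (alpha_f*Ef*Vf + alpha_m*Em*(1-Vf))/E1 = 6.37 x 10^-6/K

6.37 x 10^-6/K


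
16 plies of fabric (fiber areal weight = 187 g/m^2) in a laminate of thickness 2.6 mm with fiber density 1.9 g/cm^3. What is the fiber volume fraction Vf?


Vf = n * FAW / (rho_f * h * 1000) = 16 * 187 / (1.9 * 2.6 * 1000) = 0.6057

0.6057


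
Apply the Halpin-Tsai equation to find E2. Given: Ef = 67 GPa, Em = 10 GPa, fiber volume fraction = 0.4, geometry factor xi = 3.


eta = (Ef/Em - 1)/(Ef/Em + xi) = (6.7 - 1)/(6.7 + 3) = 0.5876
E2 = Em*(1+xi*eta*Vf)/(1-eta*Vf) = 22.29 GPa

22.29 GPa


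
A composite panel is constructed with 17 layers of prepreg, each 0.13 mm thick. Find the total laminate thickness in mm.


h = n * t_ply = 17 * 0.13 = 2.21 mm

2.21 mm


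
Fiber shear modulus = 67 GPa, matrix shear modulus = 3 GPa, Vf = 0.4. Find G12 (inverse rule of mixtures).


1/G12 = Vf/Gf + (1-Vf)/Gm = 0.4/67 + 0.6/3
G12 = 4.86 GPa

4.86 GPa


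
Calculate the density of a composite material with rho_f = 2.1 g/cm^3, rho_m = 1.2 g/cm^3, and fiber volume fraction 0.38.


rho_c = rho_f*Vf + rho_m*(1-Vf) = 2.1*0.38 + 1.2*0.62 = 1.542 g/cm^3

1.542 g/cm^3


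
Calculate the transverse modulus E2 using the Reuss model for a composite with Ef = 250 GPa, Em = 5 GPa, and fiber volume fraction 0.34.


1/E2 = Vf/Ef + (1-Vf)/Em = 0.34/250 + 0.66/5
E2 = 7.5 GPa

7.5 GPa


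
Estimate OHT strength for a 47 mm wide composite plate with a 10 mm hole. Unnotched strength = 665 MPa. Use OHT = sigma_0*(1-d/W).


OHT = sigma_0*(1-d/W) = 665*(1-10/47) = 523.5 MPa

523.5 MPa


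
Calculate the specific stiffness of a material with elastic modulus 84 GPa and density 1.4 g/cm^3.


Specific stiffness = E/rho = 84/1.4 = 60.0 GPa/(g/cm^3)

60.0 GPa/(g/cm^3)


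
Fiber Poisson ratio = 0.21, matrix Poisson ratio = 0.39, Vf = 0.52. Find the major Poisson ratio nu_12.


nu_12 = nu_f*Vf + nu_m*(1-Vf) = 0.21*0.52 + 0.39*0.48 = 0.2964

0.2964


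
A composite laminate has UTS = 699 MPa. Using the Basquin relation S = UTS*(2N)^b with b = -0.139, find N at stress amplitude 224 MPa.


N = 0.5 * (S/UTS)^(1/b) = 0.5 * (224/699)^(1/-0.139) = 1797.1133 cycles

1797.1133 cycles


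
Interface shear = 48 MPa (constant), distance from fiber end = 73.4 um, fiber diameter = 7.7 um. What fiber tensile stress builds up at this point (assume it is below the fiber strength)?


Force balance: sigma_f * (pi*d^2/4) = tau * (pi*d) * x  ->  sigma_f = 4 * tau * x / d
sigma_f = 4 * 48 * 73.4 / 7.7 = 1830.2 MPa

1830.2 MPa


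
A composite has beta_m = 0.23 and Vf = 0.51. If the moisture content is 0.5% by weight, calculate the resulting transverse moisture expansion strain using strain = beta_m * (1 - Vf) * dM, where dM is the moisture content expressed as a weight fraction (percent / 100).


dM = 0.5/100 = 0.005
strain = beta_m * (1-Vf) * dM = 0.23 * 0.49 * 0.005 = 0.0005635

0.0005635


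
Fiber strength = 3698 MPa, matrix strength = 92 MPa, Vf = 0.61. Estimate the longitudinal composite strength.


sigma_1 = sigma_f*Vf + sigma_m*(1-Vf) = 3698*0.61 + 92*0.39 = 2291.7 MPa

2291.7 MPa


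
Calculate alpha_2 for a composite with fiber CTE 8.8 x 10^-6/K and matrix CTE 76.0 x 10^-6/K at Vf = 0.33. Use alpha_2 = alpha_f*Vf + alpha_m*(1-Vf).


alpha_2 = alpha_f*Vf + alpha_m*(1-Vf) = 8.8*0.33 + 76.0*0.67 = 53.8 x 10^-6/K

53.8 x 10^-6/K


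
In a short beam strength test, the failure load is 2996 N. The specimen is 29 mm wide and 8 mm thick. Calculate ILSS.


ILSS = 3F/(4bh) = 3*2996/(4*29*8) = 9.69 MPa

9.69 MPa


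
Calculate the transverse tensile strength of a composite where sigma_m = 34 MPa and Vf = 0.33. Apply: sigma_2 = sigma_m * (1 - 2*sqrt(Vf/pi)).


factor = 1 - 2*sqrt(0.33/pi) = 0.3518
sigma_2 = 34 * 0.3518 = 11.96 MPa

11.96 MPa


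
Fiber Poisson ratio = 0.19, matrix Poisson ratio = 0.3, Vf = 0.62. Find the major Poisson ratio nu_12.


nu_12 = nu_f*Vf + nu_m*(1-Vf) = 0.19*0.62 + 0.3*0.38 = 0.2318

0.2318


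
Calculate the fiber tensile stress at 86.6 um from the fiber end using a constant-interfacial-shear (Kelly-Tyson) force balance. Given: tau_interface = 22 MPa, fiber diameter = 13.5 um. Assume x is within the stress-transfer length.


Force balance: sigma_f * (pi*d^2/4) = tau * (pi*d) * x  ->  sigma_f = 4 * tau * x / d
sigma_f = 4 * 22 * 86.6 / 13.5 = 564.5 MPa

564.5 MPa


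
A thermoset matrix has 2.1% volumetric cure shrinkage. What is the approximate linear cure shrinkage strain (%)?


Linear shrinkage ≈ vol_shrink/3 = 2.1/3 = 0.7%

0.7%


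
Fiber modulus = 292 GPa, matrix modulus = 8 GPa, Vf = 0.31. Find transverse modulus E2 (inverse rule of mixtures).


1/E2 = Vf/Ef + (1-Vf)/Em = 0.31/292 + 0.69/8
E2 = 11.45 GPa

11.45 GPa


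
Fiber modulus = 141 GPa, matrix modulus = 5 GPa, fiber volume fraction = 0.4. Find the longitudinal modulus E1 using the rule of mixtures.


E1 = Ef*Vf + Em*(1-Vf) = 141*0.4 + 5*0.6 = 59.4 GPa

59.4 GPa


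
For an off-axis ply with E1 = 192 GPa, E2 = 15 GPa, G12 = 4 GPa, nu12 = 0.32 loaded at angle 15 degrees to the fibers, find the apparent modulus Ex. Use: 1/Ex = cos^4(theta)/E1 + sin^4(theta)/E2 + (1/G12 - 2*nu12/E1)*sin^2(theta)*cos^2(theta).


cos^4(15) = 0.870513, sin^4(15) = 0.004487, sin^2(15)*cos^2(15) = 0.0625
1/G12 - 2*nu12/E1 = 1/4 - 2*0.32/192 = 0.246667 GPa^-1
1/Ex = 0.870513/192 + 0.004487/15 + 0.246667*0.0625 = 0.0202497 GPa^-1
Ex = 49.38 GPa

49.38 GPa


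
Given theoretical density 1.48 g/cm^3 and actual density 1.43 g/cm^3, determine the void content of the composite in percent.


Void% = (rho_theo - rho_actual)/rho_theo * 100 = (1.48 - 1.43)/1.48 * 100 = 3.38%

3.38%


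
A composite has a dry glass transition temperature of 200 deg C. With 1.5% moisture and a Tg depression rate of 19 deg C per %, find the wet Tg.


Tg_wet = Tg_dry - k*moisture = 200 - 19*1.5 = 171.5 deg C

171.5 deg C


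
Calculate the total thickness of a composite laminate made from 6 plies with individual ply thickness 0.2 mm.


h = n * t_ply = 6 * 0.2 = 1.2 mm

1.2 mm


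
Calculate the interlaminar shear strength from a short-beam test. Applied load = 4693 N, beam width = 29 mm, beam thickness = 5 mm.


ILSS = 3F/(4bh) = 3*4693/(4*29*5) = 24.27 MPa

24.27 MPa


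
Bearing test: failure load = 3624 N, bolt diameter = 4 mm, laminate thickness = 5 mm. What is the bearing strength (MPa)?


sigma_br = F/(d*h) = 3624/(4*5) = 181.2 MPa

181.2 MPa


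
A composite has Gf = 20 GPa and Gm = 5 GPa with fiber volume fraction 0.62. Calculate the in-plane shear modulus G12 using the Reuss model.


1/G12 = Vf/Gf + (1-Vf)/Gm = 0.62/20 + 0.38/5
G12 = 9.35 GPa

9.35 GPa


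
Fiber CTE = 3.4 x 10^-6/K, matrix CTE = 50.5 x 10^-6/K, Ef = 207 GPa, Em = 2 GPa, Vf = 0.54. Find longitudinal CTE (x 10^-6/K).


E1 = Ef*Vf + Em*(1-Vf) = 112.7
alpha_1 = (alpha_f*Ef*Vf + alpha_m*Em*(1-Vf))/E1 = 3.78 x 10^-6/K

3.78 x 10^-6/K


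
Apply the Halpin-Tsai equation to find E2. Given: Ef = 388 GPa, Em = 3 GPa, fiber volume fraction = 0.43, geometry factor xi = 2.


eta = (Ef/Em - 1)/(Ef/Em + xi) = (129.3333 - 1)/(129.3333 + 2) = 0.9772
E2 = Em*(1+xi*eta*Vf)/(1-eta*Vf) = 9.52 GPa

9.52 GPa


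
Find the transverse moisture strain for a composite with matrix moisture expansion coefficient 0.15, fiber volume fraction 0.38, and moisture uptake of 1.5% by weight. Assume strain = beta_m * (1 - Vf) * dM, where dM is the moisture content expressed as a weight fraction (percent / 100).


dM = 1.5/100 = 0.015
strain = beta_m * (1-Vf) * dM = 0.15 * 0.62 * 0.015 = 0.001395

0.001395


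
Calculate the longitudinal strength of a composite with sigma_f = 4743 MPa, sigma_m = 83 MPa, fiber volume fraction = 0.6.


sigma_1 = sigma_f*Vf + sigma_m*(1-Vf) = 4743*0.6 + 83*0.4 = 2879.0 MPa

2879.0 MPa


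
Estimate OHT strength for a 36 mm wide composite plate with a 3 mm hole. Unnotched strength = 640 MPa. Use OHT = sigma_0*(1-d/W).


OHT = sigma_0*(1-d/W) = 640*(1-3/36) = 586.7 MPa

586.7 MPa


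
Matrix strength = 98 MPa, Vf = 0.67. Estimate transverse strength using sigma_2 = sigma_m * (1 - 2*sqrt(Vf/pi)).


factor = 1 - 2*sqrt(0.67/pi) = 0.0764
sigma_2 = 98 * 0.0764 = 7.49 MPa

7.49 MPa


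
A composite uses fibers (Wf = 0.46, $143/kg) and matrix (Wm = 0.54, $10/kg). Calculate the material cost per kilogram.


Cost = cost_f*Wf + cost_m*Wm = 143*0.46 + 10*0.54 = $71.18/kg

$71.18/kg


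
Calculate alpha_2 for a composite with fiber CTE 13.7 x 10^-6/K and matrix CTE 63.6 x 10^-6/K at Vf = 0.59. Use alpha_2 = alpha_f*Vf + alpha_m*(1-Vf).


alpha_2 = alpha_f*Vf + alpha_m*(1-Vf) = 13.7*0.59 + 63.6*0.41 = 34.2 x 10^-6/K

34.2 x 10^-6/K


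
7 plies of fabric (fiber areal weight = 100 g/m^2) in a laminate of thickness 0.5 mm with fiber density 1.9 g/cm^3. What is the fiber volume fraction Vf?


Vf = n * FAW / (rho_f * h * 1000) = 7 * 100 / (1.9 * 0.5 * 1000) = 0.7368

0.7368


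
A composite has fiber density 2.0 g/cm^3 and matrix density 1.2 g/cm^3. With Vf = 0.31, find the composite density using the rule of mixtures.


rho_c = rho_f*Vf + rho_m*(1-Vf) = 2.0*0.31 + 1.2*0.69 = 1.448 g/cm^3

1.448 g/cm^3


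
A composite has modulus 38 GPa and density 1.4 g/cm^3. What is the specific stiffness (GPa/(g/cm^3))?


Specific stiffness = E/rho = 38/1.4 = 27.1 GPa/(g/cm^3)

27.1 GPa/(g/cm^3)


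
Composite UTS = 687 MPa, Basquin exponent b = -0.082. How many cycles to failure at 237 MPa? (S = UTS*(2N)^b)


N = 0.5 * (S/UTS)^(1/b) = 0.5 * (237/687)^(1/-0.082) = 216599.6248 cycles

216599.6248 cycles


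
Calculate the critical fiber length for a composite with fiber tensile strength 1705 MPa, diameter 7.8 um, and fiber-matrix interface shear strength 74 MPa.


Lc = sigma_f * d / (2 * tau_i) = 1705 * 7.8 / (2 * 74) = 89.9 um

89.9 um


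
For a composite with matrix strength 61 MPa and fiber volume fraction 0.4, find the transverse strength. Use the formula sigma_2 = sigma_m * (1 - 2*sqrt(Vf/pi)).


factor = 1 - 2*sqrt(0.4/pi) = 0.2864
sigma_2 = 61 * 0.2864 = 17.47 MPa

17.47 MPa


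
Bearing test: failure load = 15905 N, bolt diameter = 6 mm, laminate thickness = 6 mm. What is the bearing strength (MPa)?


sigma_br = F/(d*h) = 15905/(6*6) = 441.8 MPa

441.8 MPa


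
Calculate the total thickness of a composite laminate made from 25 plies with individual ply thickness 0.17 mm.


h = n * t_ply = 25 * 0.17 = 4.25 mm

4.25 mm


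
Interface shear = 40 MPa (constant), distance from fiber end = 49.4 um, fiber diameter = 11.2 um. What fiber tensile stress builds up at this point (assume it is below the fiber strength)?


Force balance: sigma_f * (pi*d^2/4) = tau * (pi*d) * x  ->  sigma_f = 4 * tau * x / d
sigma_f = 4 * 40 * 49.4 / 11.2 = 705.7 MPa

705.7 MPa


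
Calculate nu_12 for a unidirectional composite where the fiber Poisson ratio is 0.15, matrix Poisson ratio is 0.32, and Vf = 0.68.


nu_12 = nu_f*Vf + nu_m*(1-Vf) = 0.15*0.68 + 0.32*0.32 = 0.2044

0.2044


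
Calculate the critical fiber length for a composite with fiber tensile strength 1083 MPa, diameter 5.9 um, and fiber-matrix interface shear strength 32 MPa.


Lc = sigma_f * d / (2 * tau_i) = 1083 * 5.9 / (2 * 32) = 99.8 um

99.8 um


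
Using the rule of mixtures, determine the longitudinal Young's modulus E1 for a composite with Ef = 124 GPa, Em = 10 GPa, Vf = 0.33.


E1 = Ef*Vf + Em*(1-Vf) = 124*0.33 + 10*0.67 = 47.62 GPa

47.62 GPa


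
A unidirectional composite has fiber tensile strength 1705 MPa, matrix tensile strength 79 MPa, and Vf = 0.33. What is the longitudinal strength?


sigma_1 = sigma_f*Vf + sigma_m*(1-Vf) = 1705*0.33 + 79*0.67 = 615.6 MPa

615.6 MPa


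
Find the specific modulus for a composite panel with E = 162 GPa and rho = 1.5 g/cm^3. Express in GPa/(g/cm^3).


Specific stiffness = E/rho = 162/1.5 = 108.0 GPa/(g/cm^3)

108.0 GPa/(g/cm^3)


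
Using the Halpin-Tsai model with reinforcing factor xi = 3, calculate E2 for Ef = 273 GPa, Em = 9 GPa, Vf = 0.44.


eta = (Ef/Em - 1)/(Ef/Em + xi) = (30.3333 - 1)/(30.3333 + 3) = 0.88
E2 = Em*(1+xi*eta*Vf)/(1-eta*Vf) = 31.75 GPa

31.75 GPa


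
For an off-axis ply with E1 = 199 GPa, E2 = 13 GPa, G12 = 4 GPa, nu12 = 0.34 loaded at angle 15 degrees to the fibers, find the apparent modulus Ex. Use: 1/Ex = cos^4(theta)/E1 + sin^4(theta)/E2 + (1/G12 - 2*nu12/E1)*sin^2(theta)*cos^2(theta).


cos^4(15) = 0.870513, sin^4(15) = 0.004487, sin^2(15)*cos^2(15) = 0.0625
1/G12 - 2*nu12/E1 = 1/4 - 2*0.34/199 = 0.246583 GPa^-1
1/Ex = 0.870513/199 + 0.004487/13 + 0.246583*0.0625 = 0.020131 GPa^-1
Ex = 49.67 GPa

49.67 GPa


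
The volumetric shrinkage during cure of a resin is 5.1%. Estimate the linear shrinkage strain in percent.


Linear shrinkage ≈ vol_shrink/3 = 5.1/3 = 1.7%

1.7%


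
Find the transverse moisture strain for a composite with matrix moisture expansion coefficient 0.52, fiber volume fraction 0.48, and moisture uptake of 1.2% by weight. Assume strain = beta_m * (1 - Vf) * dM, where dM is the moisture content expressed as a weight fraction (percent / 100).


dM = 1.2/100 = 0.012
strain = beta_m * (1-Vf) * dM = 0.52 * 0.52 * 0.012 = 0.0032448

0.0032448


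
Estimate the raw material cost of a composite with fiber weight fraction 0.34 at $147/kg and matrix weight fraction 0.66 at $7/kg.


Cost = cost_f*Wf + cost_m*Wm = 147*0.34 + 7*0.66 = $54.6/kg

$54.6/kg


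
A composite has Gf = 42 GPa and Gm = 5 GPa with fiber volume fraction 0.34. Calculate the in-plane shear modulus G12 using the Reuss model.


1/G12 = Vf/Gf + (1-Vf)/Gm = 0.34/42 + 0.66/5
G12 = 7.14 GPa

7.14 GPa


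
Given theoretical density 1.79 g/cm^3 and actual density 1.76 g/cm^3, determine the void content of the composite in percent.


Void% = (rho_theo - rho_actual)/rho_theo * 100 = (1.79 - 1.76)/1.79 * 100 = 1.68%

1.68%


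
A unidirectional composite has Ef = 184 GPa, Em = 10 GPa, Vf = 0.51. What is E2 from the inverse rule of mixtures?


1/E2 = Vf/Ef + (1-Vf)/Em = 0.51/184 + 0.49/10
E2 = 19.32 GPa

19.32 GPa


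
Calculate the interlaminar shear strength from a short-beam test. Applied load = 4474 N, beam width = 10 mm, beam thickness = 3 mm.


ILSS = 3F/(4bh) = 3*4474/(4*10*3) = 111.85 MPa

111.85 MPa


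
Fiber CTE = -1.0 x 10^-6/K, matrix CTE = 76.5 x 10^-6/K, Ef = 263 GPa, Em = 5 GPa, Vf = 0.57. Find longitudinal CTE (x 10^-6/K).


E1 = Ef*Vf + Em*(1-Vf) = 152.06
alpha_1 = (alpha_f*Ef*Vf + alpha_m*Em*(1-Vf))/E1 = 0.1 x 10^-6/K

0.1 x 10^-6/K


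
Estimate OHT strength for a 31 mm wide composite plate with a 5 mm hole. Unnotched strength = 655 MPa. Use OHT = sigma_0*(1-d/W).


OHT = sigma_0*(1-d/W) = 655*(1-5/31) = 549.4 MPa

549.4 MPa


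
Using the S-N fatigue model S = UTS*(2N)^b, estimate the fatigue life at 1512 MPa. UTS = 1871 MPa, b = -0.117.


N = 0.5 * (S/UTS)^(1/b) = 0.5 * (1512/1871)^(1/-0.117) = 3.0886 cycles

3.0886 cycles


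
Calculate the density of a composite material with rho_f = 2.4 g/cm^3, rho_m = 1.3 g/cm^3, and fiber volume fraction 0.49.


rho_c = rho_f*Vf + rho_m*(1-Vf) = 2.4*0.49 + 1.3*0.51 = 1.839 g/cm^3

1.839 g/cm^3


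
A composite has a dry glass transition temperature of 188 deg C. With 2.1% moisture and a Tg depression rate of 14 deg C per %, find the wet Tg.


Tg_wet = Tg_dry - k*moisture = 188 - 14*2.1 = 158.6 deg C

158.6 deg C


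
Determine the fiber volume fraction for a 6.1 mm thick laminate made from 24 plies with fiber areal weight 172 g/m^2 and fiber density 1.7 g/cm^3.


Vf = n * FAW / (rho_f * h * 1000) = 24 * 172 / (1.7 * 6.1 * 1000) = 0.3981

0.3981


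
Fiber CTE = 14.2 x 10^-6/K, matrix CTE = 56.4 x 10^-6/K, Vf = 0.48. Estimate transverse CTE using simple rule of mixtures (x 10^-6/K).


alpha_2 = alpha_f*Vf + alpha_m*(1-Vf) = 14.2*0.48 + 56.4*0.52 = 36.1 x 10^-6/K

36.1 x 10^-6/K


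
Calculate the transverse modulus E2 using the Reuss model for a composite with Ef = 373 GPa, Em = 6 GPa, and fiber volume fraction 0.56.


1/E2 = Vf/Ef + (1-Vf)/Em = 0.56/373 + 0.44/6
E2 = 13.36 GPa

13.36 GPa


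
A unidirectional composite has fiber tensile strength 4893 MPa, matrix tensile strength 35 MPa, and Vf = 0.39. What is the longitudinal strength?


sigma_1 = sigma_f*Vf + sigma_m*(1-Vf) = 4893*0.39 + 35*0.61 = 1929.6 MPa

1929.6 MPa


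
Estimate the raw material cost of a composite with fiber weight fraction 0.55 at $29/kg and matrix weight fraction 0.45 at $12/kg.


Cost = cost_f*Wf + cost_m*Wm = 29*0.55 + 12*0.45 = $21.35/kg

$21.35/kg


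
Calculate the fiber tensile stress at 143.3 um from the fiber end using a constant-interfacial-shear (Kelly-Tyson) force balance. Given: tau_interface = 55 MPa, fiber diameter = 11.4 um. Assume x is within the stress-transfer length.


Force balance: sigma_f * (pi*d^2/4) = tau * (pi*d) * x  ->  sigma_f = 4 * tau * x / d
sigma_f = 4 * 55 * 143.3 / 11.4 = 2765.4 MPa

2765.4 MPa


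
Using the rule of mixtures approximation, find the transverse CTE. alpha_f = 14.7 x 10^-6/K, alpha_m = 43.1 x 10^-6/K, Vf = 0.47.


alpha_2 = alpha_f*Vf + alpha_m*(1-Vf) = 14.7*0.47 + 43.1*0.53 = 29.8 x 10^-6/K

29.8 x 10^-6/K


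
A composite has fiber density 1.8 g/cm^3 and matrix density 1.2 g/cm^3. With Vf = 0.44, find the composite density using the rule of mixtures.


rho_c = rho_f*Vf + rho_m*(1-Vf) = 1.8*0.44 + 1.2*0.56 = 1.464 g/cm^3

1.464 g/cm^3


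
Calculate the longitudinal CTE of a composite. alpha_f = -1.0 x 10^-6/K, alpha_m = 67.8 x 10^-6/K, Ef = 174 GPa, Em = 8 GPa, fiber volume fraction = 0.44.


E1 = Ef*Vf + Em*(1-Vf) = 81.04
alpha_1 = (alpha_f*Ef*Vf + alpha_m*Em*(1-Vf))/E1 = 2.8 x 10^-6/K

2.8 x 10^-6/K


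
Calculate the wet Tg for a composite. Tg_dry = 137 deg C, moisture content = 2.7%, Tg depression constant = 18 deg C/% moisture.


Tg_wet = Tg_dry - k*moisture = 137 - 18*2.7 = 88.4 deg C

88.4 deg C


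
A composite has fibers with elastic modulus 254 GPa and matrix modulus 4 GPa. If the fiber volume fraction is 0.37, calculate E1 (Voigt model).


E1 = Ef*Vf + Em*(1-Vf) = 254*0.37 + 4*0.63 = 96.5 GPa

96.5 GPa


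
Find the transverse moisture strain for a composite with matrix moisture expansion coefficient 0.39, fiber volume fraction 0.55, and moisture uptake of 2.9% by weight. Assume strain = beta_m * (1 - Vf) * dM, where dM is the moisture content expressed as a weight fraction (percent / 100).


dM = 2.9/100 = 0.029
strain = beta_m * (1-Vf) * dM = 0.39 * 0.45 * 0.029 = 0.0050895

0.0050895


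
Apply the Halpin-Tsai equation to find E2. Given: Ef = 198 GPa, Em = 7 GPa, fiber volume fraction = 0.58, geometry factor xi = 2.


eta = (Ef/Em - 1)/(Ef/Em + xi) = (28.2857 - 1)/(28.2857 + 2) = 0.9009
E2 = Em*(1+xi*eta*Vf)/(1-eta*Vf) = 29.98 GPa

29.98 GPa


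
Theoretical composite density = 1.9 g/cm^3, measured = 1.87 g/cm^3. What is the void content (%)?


Void% = (rho_theo - rho_actual)/rho_theo * 100 = (1.9 - 1.87)/1.9 * 100 = 1.58%

1.58%


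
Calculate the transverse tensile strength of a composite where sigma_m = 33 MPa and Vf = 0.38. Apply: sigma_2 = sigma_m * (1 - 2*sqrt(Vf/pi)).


factor = 1 - 2*sqrt(0.38/pi) = 0.3044
sigma_2 = 33 * 0.3044 = 10.05 MPa

10.05 MPa


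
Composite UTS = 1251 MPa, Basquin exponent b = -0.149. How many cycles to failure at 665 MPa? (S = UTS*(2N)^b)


N = 0.5 * (S/UTS)^(1/b) = 0.5 * (665/1251)^(1/-0.149) = 34.7392 cycles

34.7392 cycles


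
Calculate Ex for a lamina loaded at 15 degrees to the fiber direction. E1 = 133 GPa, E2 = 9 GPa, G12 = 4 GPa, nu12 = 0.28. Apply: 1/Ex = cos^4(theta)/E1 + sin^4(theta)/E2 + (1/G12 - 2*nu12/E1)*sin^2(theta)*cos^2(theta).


cos^4(15) = 0.870513, sin^4(15) = 0.004487, sin^2(15)*cos^2(15) = 0.0625
1/G12 - 2*nu12/E1 = 1/4 - 2*0.28/133 = 0.245789 GPa^-1
1/Ex = 0.870513/133 + 0.004487/9 + 0.245789*0.0625 = 0.0224056 GPa^-1
Ex = 44.63 GPa

44.63 GPa


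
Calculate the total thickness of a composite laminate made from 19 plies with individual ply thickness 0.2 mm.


h = n * t_ply = 19 * 0.2 = 3.8 mm

3.8 mm


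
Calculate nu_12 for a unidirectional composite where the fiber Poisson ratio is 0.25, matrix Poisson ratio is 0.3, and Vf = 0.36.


nu_12 = nu_f*Vf + nu_m*(1-Vf) = 0.25*0.36 + 0.3*0.64 = 0.282

0.282


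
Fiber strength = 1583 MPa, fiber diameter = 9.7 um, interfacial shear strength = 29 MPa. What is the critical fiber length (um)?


Lc = sigma_f * d / (2 * tau_i) = 1583 * 9.7 / (2 * 29) = 264.7 um

264.7 um


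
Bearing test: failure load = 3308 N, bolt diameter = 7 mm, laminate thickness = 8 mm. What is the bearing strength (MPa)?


sigma_br = F/(d*h) = 3308/(7*8) = 59.1 MPa

59.1 MPa


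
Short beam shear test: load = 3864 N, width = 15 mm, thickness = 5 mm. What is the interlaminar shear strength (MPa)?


ILSS = 3F/(4bh) = 3*3864/(4*15*5) = 38.64 MPa

38.64 MPa


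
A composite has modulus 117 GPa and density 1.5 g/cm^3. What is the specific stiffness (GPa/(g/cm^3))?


Specific stiffness = E/rho = 117/1.5 = 78.0 GPa/(g/cm^3)

78.0 GPa/(g/cm^3)


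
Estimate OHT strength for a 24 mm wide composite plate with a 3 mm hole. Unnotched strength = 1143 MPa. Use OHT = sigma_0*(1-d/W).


OHT = sigma_0*(1-d/W) = 1143*(1-3/24) = 1000.1 MPa

1000.1 MPa


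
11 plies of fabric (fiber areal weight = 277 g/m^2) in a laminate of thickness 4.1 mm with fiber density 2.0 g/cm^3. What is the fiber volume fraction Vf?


Vf = n * FAW / (rho_f * h * 1000) = 11 * 277 / (2.0 * 4.1 * 1000) = 0.3716

0.3716


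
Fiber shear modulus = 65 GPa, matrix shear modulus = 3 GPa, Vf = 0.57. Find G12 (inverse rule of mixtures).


1/G12 = Vf/Gf + (1-Vf)/Gm = 0.57/65 + 0.43/3
G12 = 6.57 GPa

6.57 GPa


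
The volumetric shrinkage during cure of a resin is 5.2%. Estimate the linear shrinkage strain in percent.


Linear shrinkage ≈ vol_shrink/3 = 5.2/3 = 1.733%

1.733%


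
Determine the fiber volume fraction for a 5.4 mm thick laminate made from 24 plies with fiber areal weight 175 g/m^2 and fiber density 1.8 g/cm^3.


Vf = n * FAW / (rho_f * h * 1000) = 24 * 175 / (1.8 * 5.4 * 1000) = 0.4321

0.4321


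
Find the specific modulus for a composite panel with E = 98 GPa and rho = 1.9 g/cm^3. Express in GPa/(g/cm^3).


Specific stiffness = E/rho = 98/1.9 = 51.6 GPa/(g/cm^3)

51.6 GPa/(g/cm^3)


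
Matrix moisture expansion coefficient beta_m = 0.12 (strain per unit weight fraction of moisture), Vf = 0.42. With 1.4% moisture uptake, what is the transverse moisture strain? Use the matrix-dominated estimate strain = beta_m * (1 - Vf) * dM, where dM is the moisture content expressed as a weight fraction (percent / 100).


dM = 1.4/100 = 0.014
strain = beta_m * (1-Vf) * dM = 0.12 * 0.58 * 0.014 = 0.0009744

0.0009744


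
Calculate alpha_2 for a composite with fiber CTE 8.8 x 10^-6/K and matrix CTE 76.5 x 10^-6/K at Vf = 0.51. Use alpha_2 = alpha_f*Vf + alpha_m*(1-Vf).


alpha_2 = alpha_f*Vf + alpha_m*(1-Vf) = 8.8*0.51 + 76.5*0.49 = 42.0 x 10^-6/K

42.0 x 10^-6/K


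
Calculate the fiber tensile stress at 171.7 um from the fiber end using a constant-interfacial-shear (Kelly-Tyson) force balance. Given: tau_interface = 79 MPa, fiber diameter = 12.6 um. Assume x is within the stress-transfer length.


Force balance: sigma_f * (pi*d^2/4) = tau * (pi*d) * x  ->  sigma_f = 4 * tau * x / d
sigma_f = 4 * 79 * 171.7 / 12.6 = 4306.1 MPa

4306.1 MPa


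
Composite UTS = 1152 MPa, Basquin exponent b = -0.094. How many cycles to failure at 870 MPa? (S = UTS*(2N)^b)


N = 0.5 * (S/UTS)^(1/b) = 0.5 * (870/1152)^(1/-0.094) = 9.9113 cycles

9.9113 cycles


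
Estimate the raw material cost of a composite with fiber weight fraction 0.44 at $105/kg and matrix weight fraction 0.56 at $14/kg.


Cost = cost_f*Wf + cost_m*Wm = 105*0.44 + 14*0.56 = $54.04/kg

$54.04/kg


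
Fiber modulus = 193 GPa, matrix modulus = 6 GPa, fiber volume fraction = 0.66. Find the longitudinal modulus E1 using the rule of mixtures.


E1 = Ef*Vf + Em*(1-Vf) = 193*0.66 + 6*0.34 = 129.42 GPa

129.42 GPa


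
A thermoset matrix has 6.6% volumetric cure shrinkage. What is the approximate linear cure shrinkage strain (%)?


Linear shrinkage ≈ vol_shrink/3 = 6.6/3 = 2.2%

2.2%


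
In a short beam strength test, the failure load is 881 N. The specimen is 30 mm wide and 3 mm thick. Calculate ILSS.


ILSS = 3F/(4bh) = 3*881/(4*30*3) = 7.34 MPa

7.34 MPa


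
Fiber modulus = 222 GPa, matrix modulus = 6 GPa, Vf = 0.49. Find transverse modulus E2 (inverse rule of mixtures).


1/E2 = Vf/Ef + (1-Vf)/Em = 0.49/222 + 0.51/6
E2 = 11.47 GPa

11.47 GPa


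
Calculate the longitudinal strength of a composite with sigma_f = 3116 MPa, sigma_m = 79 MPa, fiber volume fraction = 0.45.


sigma_1 = sigma_f*Vf + sigma_m*(1-Vf) = 3116*0.45 + 79*0.55 = 1445.7 MPa

1445.7 MPa


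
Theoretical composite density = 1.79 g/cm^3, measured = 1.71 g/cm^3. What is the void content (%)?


Void% = (rho_theo - rho_actual)/rho_theo * 100 = (1.79 - 1.71)/1.79 * 100 = 4.47%

4.47%


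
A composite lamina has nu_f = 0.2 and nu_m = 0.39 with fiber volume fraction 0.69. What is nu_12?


nu_12 = nu_f*Vf + nu_m*(1-Vf) = 0.2*0.69 + 0.39*0.31 = 0.2589

0.2589


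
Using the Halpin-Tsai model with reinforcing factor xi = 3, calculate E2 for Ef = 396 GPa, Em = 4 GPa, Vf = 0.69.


eta = (Ef/Em - 1)/(Ef/Em + xi) = (99.0 - 1)/(99.0 + 3) = 0.9608
E2 = Em*(1+xi*eta*Vf)/(1-eta*Vf) = 35.47 GPa

35.47 GPa


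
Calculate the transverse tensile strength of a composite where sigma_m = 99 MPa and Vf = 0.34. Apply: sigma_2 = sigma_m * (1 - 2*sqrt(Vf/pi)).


factor = 1 - 2*sqrt(0.34/pi) = 0.342
sigma_2 = 99 * 0.342 = 33.86 MPa

33.86 MPa


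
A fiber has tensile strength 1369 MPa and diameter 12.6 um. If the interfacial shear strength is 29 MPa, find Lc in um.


Lc = sigma_f * d / (2 * tau_i) = 1369 * 12.6 / (2 * 29) = 297.4 um

297.4 um


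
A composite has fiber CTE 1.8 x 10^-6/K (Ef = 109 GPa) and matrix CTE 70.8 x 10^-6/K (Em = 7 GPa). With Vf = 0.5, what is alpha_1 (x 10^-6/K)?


E1 = Ef*Vf + Em*(1-Vf) = 58.0
alpha_1 = (alpha_f*Ef*Vf + alpha_m*Em*(1-Vf))/E1 = 5.96 x 10^-6/K

5.96 x 10^-6/K


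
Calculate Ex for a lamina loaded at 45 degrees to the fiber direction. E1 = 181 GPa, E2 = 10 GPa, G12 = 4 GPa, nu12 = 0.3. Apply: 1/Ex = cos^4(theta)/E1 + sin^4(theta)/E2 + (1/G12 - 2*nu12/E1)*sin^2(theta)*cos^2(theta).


cos^4(45) = 0.25, sin^4(45) = 0.25, sin^2(45)*cos^2(45) = 0.25
1/G12 - 2*nu12/E1 = 1/4 - 2*0.3/181 = 0.246685 GPa^-1
1/Ex = 0.25/181 + 0.25/10 + 0.246685*0.25 = 0.0880525 GPa^-1
Ex = 11.36 GPa

11.36 GPa


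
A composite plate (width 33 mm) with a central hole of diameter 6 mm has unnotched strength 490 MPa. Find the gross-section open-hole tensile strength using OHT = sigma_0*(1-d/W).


OHT = sigma_0*(1-d/W) = 490*(1-6/33) = 400.9 MPa

400.9 MPa


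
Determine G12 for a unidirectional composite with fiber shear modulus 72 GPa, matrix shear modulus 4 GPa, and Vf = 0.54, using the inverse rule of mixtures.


1/G12 = Vf/Gf + (1-Vf)/Gm = 0.54/72 + 0.46/4
G12 = 8.16 GPa

8.16 GPa


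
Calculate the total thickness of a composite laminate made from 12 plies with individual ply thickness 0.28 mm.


h = n * t_ply = 12 * 0.28 = 3.36 mm

3.36 mm


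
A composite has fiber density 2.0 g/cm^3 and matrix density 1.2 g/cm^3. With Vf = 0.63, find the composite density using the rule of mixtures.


rho_c = rho_f*Vf + rho_m*(1-Vf) = 2.0*0.63 + 1.2*0.37 = 1.704 g/cm^3

1.704 g/cm^3


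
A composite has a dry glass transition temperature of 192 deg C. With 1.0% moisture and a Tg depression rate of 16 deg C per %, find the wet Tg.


Tg_wet = Tg_dry - k*moisture = 192 - 16*1.0 = 176.0 deg C

176.0 deg C


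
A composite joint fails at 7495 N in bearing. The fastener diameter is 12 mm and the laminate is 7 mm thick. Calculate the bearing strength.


sigma_br = F/(d*h) = 7495/(12*7) = 89.2 MPa

89.2 MPa


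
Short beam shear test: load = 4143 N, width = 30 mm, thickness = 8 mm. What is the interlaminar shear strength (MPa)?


ILSS = 3F/(4bh) = 3*4143/(4*30*8) = 12.95 MPa

12.95 MPa


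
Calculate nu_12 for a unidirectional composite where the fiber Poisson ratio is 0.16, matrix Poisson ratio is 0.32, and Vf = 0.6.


nu_12 = nu_f*Vf + nu_m*(1-Vf) = 0.16*0.6 + 0.32*0.4 = 0.224

0.224


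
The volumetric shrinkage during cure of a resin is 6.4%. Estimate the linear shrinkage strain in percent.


Linear shrinkage ≈ vol_shrink/3 = 6.4/3 = 2.133%

2.133%


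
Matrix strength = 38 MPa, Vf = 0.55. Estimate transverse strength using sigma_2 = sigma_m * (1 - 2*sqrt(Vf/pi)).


factor = 1 - 2*sqrt(0.55/pi) = 0.1632
sigma_2 = 38 * 0.1632 = 6.2 MPa

6.2 MPa


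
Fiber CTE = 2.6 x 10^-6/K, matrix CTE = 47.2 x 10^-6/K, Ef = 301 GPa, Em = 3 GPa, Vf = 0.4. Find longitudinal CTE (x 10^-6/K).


E1 = Ef*Vf + Em*(1-Vf) = 122.2
alpha_1 = (alpha_f*Ef*Vf + alpha_m*Em*(1-Vf))/E1 = 3.26 x 10^-6/K

3.26 x 10^-6/K


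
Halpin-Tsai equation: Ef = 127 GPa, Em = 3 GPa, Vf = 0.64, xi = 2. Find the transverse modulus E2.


eta = (Ef/Em - 1)/(Ef/Em + xi) = (42.3333 - 1)/(42.3333 + 2) = 0.9323
E2 = Em*(1+xi*eta*Vf)/(1-eta*Vf) = 16.32 GPa

16.32 GPa


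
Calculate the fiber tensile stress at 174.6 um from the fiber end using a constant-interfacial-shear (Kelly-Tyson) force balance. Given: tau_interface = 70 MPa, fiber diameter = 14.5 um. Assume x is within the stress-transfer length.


Force balance: sigma_f * (pi*d^2/4) = tau * (pi*d) * x  ->  sigma_f = 4 * tau * x / d
sigma_f = 4 * 70 * 174.6 / 14.5 = 3371.6 MPa

3371.6 MPa


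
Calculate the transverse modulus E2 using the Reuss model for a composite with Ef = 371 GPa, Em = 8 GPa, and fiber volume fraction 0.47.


1/E2 = Vf/Ef + (1-Vf)/Em = 0.47/371 + 0.53/8
E2 = 14.81 GPa

14.81 GPa


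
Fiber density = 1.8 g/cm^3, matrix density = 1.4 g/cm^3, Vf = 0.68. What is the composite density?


rho_c = rho_f*Vf + rho_m*(1-Vf) = 1.8*0.68 + 1.4*0.32 = 1.672 g/cm^3

1.672 g/cm^3
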